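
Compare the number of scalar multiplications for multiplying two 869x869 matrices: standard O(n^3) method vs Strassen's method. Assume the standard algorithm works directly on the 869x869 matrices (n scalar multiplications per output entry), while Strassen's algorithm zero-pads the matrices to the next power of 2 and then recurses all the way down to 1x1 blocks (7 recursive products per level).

Matrix multiplication for 869x869 matrices:

Strassen's algorithm requires power-of-2 dimensions. Pad 869x869 to 1024x1024 (next power of 2).

Standard algorithm: 869^3 = 656234909 multiplications
Strassen's algorithm: 7^(log2(1024)) = 7^10 = 282475249 multiplications
Savings: 656234909 - 282475249 = 373759660 multiplications

Standard: 656234909 multiplications (869^3). Strassen: 282475249 multiplications (7^10, after padding to 1024x1024). Strassen reduces 8 recursive multiplications to 7 at each level.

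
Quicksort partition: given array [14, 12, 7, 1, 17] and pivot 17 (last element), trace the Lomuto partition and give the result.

Lomuto partition with pivot = 17:

Initial array: [14, 12, 7, 1, 17]

arr[0]=14 <= 17: swap with position 0, array becomes [14, 12, 7, 1, 17]
arr[1]=12 <= 17: swap with position 1, array becomes [14, 12, 7, 1, 17]
arr[2]=7 <= 17: swap with position 2, array becomes [14, 12, 7, 1, 17]
arr[3]=1 <= 17: swap with position 3, array becomes [14, 12, 7, 1, 17]

Place pivot at position 4: [14, 12, 7, 1, 17]
Pivot position: 4

After partitioning with pivot 17, the array becomes [14, 12, 7, 1, 17]. The pivot is placed at index 4. All elements to the left of the pivot are <= 17, and all elements to the right are > 17.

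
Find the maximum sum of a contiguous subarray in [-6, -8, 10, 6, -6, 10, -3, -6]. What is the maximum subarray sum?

Using Kadane's algorithm on [-6, -8, 10, 6, -6, 10, -3, -6]:

Scanning through the array:
Position 1 (value -8): max_ending_here = -8, max_so_far = -6
Position 2 (value 10): max_ending_here = 10, max_so_far = 10
Position 3 (value 6): max_ending_here = 16, max_so_far = 16
Position 4 (value -6): max_ending_here = 10, max_so_far = 16
Position 5 (value 10): max_ending_here = 20, max_so_far = 20
Position 6 (value -3): max_ending_here = 17, max_so_far = 20
Position 7 (value -6): max_ending_here = 11, max_so_far = 20

Maximum subarray: [10, 6, -6, 10]
Maximum sum: 20

The maximum subarray is [10, 6, -6, 10] with sum 20. This subarray runs from index 2 to index 5.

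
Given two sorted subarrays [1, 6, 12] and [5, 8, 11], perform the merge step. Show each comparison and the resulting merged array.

Merging process:

Compare 1 vs 5: take 1 from left. Merged: [1]
Compare 6 vs 5: take 5 from right. Merged: [1, 5]
Compare 6 vs 8: take 6 from left. Merged: [1, 5, 6]
Compare 12 vs 8: take 8 from right. Merged: [1, 5, 6, 8]
Compare 12 vs 11: take 11 from right. Merged: [1, 5, 6, 8, 11]
Append remaining from left: [12]. Merged: [1, 5, 6, 8, 11, 12]

Final merged array: [1, 5, 6, 8, 11, 12]
Total comparisons: 5

The merged array is [1, 5, 6, 8, 11, 12], requiring 5 comparisons. The merge step runs in O(n) time where n is the total number of elements.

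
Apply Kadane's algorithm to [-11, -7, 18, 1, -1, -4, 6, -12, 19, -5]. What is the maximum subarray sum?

Using Kadane's algorithm on [-11, -7, 18, 1, -1, -4, 6, -12, 19, -5]:

Scanning through the array:
Position 1 (value -7): max_ending_here = -7, max_so_far = -7
Position 2 (value 18): max_ending_here = 18, max_so_far = 18
Position 3 (value 1): max_ending_here = 19, max_so_far = 19
Position 4 (value -1): max_ending_here = 18, max_so_far = 19
Position 5 (value -4): max_ending_here = 14, max_so_far = 19
Position 6 (value 6): max_ending_here = 20, max_so_far = 20
Position 7 (value -12): max_ending_here = 8, max_so_far = 20
Position 8 (value 19): max_ending_here = 27, max_so_far = 27
Position 9 (value -5): max_ending_here = 22, max_so_far = 27

Maximum subarray: [18, 1, -1, -4, 6, -12, 19]
Maximum sum: 27

The maximum subarray is [18, 1, -1, -4, 6, -12, 19] with sum 27. This subarray runs from index 2 to index 8.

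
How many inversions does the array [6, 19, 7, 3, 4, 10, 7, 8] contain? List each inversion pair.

Finding inversions in [6, 19, 7, 3, 4, 10, 7, 8]:

(0, 3): arr[0]=6 > arr[3]=3
(0, 4): arr[0]=6 > arr[4]=4
(1, 2): arr[1]=19 > arr[2]=7
(1, 3): arr[1]=19 > arr[3]=3
(1, 4): arr[1]=19 > arr[4]=4
(1, 5): arr[1]=19 > arr[5]=10
(1, 6): arr[1]=19 > arr[6]=7
(1, 7): arr[1]=19 > arr[7]=8
(2, 3): arr[2]=7 > arr[3]=3
(2, 4): arr[2]=7 > arr[4]=4
(5, 6): arr[5]=10 > arr[6]=7
(5, 7): arr[5]=10 > arr[7]=8

Total inversions: 12

The array has 12 inversion(s): (0,3), (0,4), (1,2), (1,3), (1,4), (1,5), (1,6), (1,7), (2,3), (2,4), (5,6), (5,7). Each pair (i,j) satisfies i < j and arr[i] > arr[j].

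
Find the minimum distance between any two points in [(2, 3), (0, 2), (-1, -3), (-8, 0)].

Computing all pairwise distances among 4 points:

d((2, 3), (0, 2)) = 2.2361 <-- minimum
d((2, 3), (-1, -3)) = 6.7082
d((2, 3), (-8, 0)) = 10.4403
d((0, 2), (-1, -3)) = 5.099
d((0, 2), (-8, 0)) = 8.2462
d((-1, -3), (-8, 0)) = 7.6158

Closest pair: (2, 3) and (0, 2) with distance 2.2361

The closest pair is (2, 3) and (0, 2) with Euclidean distance 2.2361. For 4 points, brute-force pairwise comparison is shown above. For large n, the divide-and-conquer algorithm (sort by x, recurse on halves, check the dividing strip) achieves O(n log n).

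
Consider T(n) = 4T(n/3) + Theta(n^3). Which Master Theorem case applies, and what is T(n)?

Master Theorem for T(n) = 4T(n/3) + O(n^3):

a = 4, b = 3, c = 3
log_b(a) = log_3(4) = 1.2619

Case 3: c = 3 > log_3(4) = 1.2619
T(n) = O(n^3) = O(n^3)

For T(n) = 4T(n/3) + O(n^3): log_3(4) = 1.2619. This is Case 3 of the Master Theorem (c > log_b(a), work dominated by root), giving O(n^3).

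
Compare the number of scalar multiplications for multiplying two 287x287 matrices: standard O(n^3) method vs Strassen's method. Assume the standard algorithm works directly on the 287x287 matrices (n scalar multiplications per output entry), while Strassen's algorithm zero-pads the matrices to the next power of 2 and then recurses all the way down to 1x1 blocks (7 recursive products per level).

Matrix multiplication for 287x287 matrices:

Strassen's algorithm requires power-of-2 dimensions. Pad 287x287 to 512x512 (next power of 2).

Standard algorithm: 287^3 = 23639903 multiplications
Strassen's algorithm: 7^(log2(512)) = 7^9 = 40353607 multiplications
Difference: 23639903 - 40353607 = -16713704 (Strassen uses MORE here due to padding overhead — for small or just-over-power-of-2 n, padding can outweigh the per-level savings)

Standard: 23639903 multiplications (287^3). Strassen: 40353607 multiplications (7^9, after padding to 512x512). Strassen reduces 8 recursive multiplications to 7 at each level.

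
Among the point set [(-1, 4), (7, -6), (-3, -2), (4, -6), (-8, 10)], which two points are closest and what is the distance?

Computing all pairwise distances among 5 points:

d((-1, 4), (7, -6)) = 12.8062
d((-1, 4), (-3, -2)) = 6.3246
d((-1, 4), (4, -6)) = 11.1803
d((-1, 4), (-8, 10)) = 9.2195
d((7, -6), (-3, -2)) = 10.7703
d((7, -6), (4, -6)) = 3.0 <-- minimum
d((7, -6), (-8, 10)) = 21.9317
d((-3, -2), (4, -6)) = 8.0623
d((-3, -2), (-8, 10)) = 13.0
d((4, -6), (-8, 10)) = 20.0

Closest pair: (7, -6) and (4, -6) with distance 3.0

The closest pair is (7, -6) and (4, -6) with Euclidean distance 3.0. For 5 points, brute-force pairwise comparison is shown above. For large n, the divide-and-conquer algorithm (sort by x, recurse on halves, check the dividing strip) achieves O(n log n).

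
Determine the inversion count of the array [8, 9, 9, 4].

Finding inversions in [8, 9, 9, 4]:

(0, 3): arr[0]=8 > arr[3]=4
(1, 3): arr[1]=9 > arr[3]=4
(2, 3): arr[2]=9 > arr[3]=4

Total inversions: 3

The array has 3 inversion(s): (0,3), (1,3), (2,3). Each pair (i,j) satisfies i < j and arr[i] > arr[j].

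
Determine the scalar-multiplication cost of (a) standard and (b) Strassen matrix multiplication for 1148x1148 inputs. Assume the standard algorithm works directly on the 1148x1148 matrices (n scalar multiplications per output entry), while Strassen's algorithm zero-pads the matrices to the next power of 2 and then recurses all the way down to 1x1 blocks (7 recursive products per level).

Matrix multiplication for 1148x1148 matrices:

Strassen's algorithm requires power-of-2 dimensions. Pad 1148x1148 to 2048x2048 (next power of 2).

Standard algorithm: 1148^3 = 1512953792 multiplications
Strassen's algorithm: 7^(log2(2048)) = 7^11 = 1977326743 multiplications
Difference: 1512953792 - 1977326743 = -464372951 (Strassen uses MORE here due to padding overhead — for small or just-over-power-of-2 n, padding can outweigh the per-level savings)

Standard: 1512953792 multiplications (1148^3). Strassen: 1977326743 multiplications (7^11, after padding to 2048x2048). Strassen reduces 8 recursive multiplications to 7 at each level.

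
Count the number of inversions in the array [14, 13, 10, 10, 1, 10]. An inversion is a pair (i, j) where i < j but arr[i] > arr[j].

Finding inversions in [14, 13, 10, 10, 1, 10]:

(0, 1): arr[0]=14 > arr[1]=13
(0, 2): arr[0]=14 > arr[2]=10
(0, 3): arr[0]=14 > arr[3]=10
(0, 4): arr[0]=14 > arr[4]=1
(0, 5): arr[0]=14 > arr[5]=10
(1, 2): arr[1]=13 > arr[2]=10
(1, 3): arr[1]=13 > arr[3]=10
(1, 4): arr[1]=13 > arr[4]=1
(1, 5): arr[1]=13 > arr[5]=10
(2, 4): arr[2]=10 > arr[4]=1
(3, 4): arr[3]=10 > arr[4]=1

Total inversions: 11

The array has 11 inversion(s): (0,1), (0,2), (0,3), (0,4), (0,5), (1,2), (1,3), (1,4), (1,5), (2,4), (3,4). Each pair (i,j) satisfies i < j and arr[i] > arr[j].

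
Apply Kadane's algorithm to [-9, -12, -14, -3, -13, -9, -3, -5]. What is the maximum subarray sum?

Using Kadane's algorithm on [-9, -12, -14, -3, -13, -9, -3, -5]:

Scanning through the array:
Position 1 (value -12): max_ending_here = -12, max_so_far = -9
Position 2 (value -14): max_ending_here = -14, max_so_far = -9
Position 3 (value -3): max_ending_here = -3, max_so_far = -3
Position 4 (value -13): max_ending_here = -13, max_so_far = -3
Position 5 (value -9): max_ending_here = -9, max_so_far = -3
Position 6 (value -3): max_ending_here = -3, max_so_far = -3
Position 7 (value -5): max_ending_here = -5, max_so_far = -3

Maximum subarray: [-3]
Maximum sum: -3

The maximum subarray is [-3] with sum -3. This subarray runs from index 3 to index 3.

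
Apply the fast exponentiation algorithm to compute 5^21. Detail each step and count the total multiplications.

Computing 5^21 by squaring (build up from 5^1; each line after the first costs one multiplication):

5^1 = 5
5^2 = (5^1)^2 = 5^2 = 25
5^4 = (5^2)^2 = 25^2 = 625
5^5 = 5 * 5^4 = 5 * 625 = 3125
5^10 = (5^5)^2 = 3125^2 = 9765625
5^20 = (5^10)^2 = 9765625^2 = 95367431640625
5^21 = 5 * 5^20 = 5 * 95367431640625 = 476837158203125

Result: 476837158203125
Multiplications needed: 6 (6 lines after 5^1)

5^21 = 476837158203125. Using exponentiation by squaring, this requires 6 multiplications. The key idea: if the exponent is even, square the half-power; if odd, multiply by the base once.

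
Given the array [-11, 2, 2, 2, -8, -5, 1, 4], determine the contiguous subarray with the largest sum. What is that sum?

Using Kadane's algorithm on [-11, 2, 2, 2, -8, -5, 1, 4]:

Scanning through the array:
Position 1 (value 2): max_ending_here = 2, max_so_far = 2
Position 2 (value 2): max_ending_here = 4, max_so_far = 4
Position 3 (value 2): max_ending_here = 6, max_so_far = 6
Position 4 (value -8): max_ending_here = -2, max_so_far = 6
Position 5 (value -5): max_ending_here = -5, max_so_far = 6
Position 6 (value 1): max_ending_here = 1, max_so_far = 6
Position 7 (value 4): max_ending_here = 5, max_so_far = 6

Maximum subarray: [2, 2, 2]
Maximum sum: 6

The maximum subarray is [2, 2, 2] with sum 6. This subarray runs from index 1 to index 3.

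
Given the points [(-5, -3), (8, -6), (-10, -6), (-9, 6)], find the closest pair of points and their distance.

Computing all pairwise distances among 4 points:

d((-5, -3), (8, -6)) = 13.3417
d((-5, -3), (-10, -6)) = 5.831 <-- minimum
d((-5, -3), (-9, 6)) = 9.8489
d((8, -6), (-10, -6)) = 18.0
d((8, -6), (-9, 6)) = 20.8087
d((-10, -6), (-9, 6)) = 12.0416

Closest pair: (-5, -3) and (-10, -6) with distance 5.831

The closest pair is (-5, -3) and (-10, -6) with Euclidean distance 5.831. For 4 points, brute-force pairwise comparison is shown above. For large n, the divide-and-conquer algorithm (sort by x, recurse on halves, check the dividing strip) achieves O(n log n).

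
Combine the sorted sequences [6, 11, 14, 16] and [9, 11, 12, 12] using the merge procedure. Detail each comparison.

Merging process:

Compare 6 vs 9: take 6 from left. Merged: [6]
Compare 11 vs 9: take 9 from right. Merged: [6, 9]
Compare 11 vs 11: take 11 from left. Merged: [6, 9, 11]
Compare 14 vs 11: take 11 from right. Merged: [6, 9, 11, 11]
Compare 14 vs 12: take 12 from right. Merged: [6, 9, 11, 11, 12]
Compare 14 vs 12: take 12 from right. Merged: [6, 9, 11, 11, 12, 12]
Append remaining from left: [14, 16]. Merged: [6, 9, 11, 11, 12, 12, 14, 16]

Final merged array: [6, 9, 11, 11, 12, 12, 14, 16]
Total comparisons: 6

The merged array is [6, 9, 11, 11, 12, 12, 14, 16], requiring 6 comparisons. The merge step runs in O(n) time where n is the total number of elements.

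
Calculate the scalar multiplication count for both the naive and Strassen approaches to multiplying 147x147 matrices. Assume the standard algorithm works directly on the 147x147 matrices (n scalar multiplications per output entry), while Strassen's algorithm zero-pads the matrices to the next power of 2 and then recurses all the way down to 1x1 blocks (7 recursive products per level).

Matrix multiplication for 147x147 matrices:

Strassen's algorithm requires power-of-2 dimensions. Pad 147x147 to 256x256 (next power of 2).

Standard algorithm: 147^3 = 3176523 multiplications
Strassen's algorithm: 7^(log2(256)) = 7^8 = 5764801 multiplications
Difference: 3176523 - 5764801 = -2588278 (Strassen uses MORE here due to padding overhead — for small or just-over-power-of-2 n, padding can outweigh the per-level savings)

Standard: 3176523 multiplications (147^3). Strassen: 5764801 multiplications (7^8, after padding to 256x256). Strassen reduces 8 recursive multiplications to 7 at each level.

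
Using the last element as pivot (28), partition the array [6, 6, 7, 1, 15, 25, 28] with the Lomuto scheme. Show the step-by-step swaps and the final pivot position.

Lomuto partition with pivot = 28:

Initial array: [6, 6, 7, 1, 15, 25, 28]

arr[0]=6 <= 28: swap with position 0, array becomes [6, 6, 7, 1, 15, 25, 28]
arr[1]=6 <= 28: swap with position 1, array becomes [6, 6, 7, 1, 15, 25, 28]
arr[2]=7 <= 28: swap with position 2, array becomes [6, 6, 7, 1, 15, 25, 28]
arr[3]=1 <= 28: swap with position 3, array becomes [6, 6, 7, 1, 15, 25, 28]
arr[4]=15 <= 28: swap with position 4, array becomes [6, 6, 7, 1, 15, 25, 28]
arr[5]=25 <= 28: swap with position 5, array becomes [6, 6, 7, 1, 15, 25, 28]

Place pivot at position 6: [6, 6, 7, 1, 15, 25, 28]
Pivot position: 6

After partitioning with pivot 28, the array becomes [6, 6, 7, 1, 15, 25, 28]. The pivot is placed at index 6. All elements to the left of the pivot are <= 28, and all elements to the right are > 28.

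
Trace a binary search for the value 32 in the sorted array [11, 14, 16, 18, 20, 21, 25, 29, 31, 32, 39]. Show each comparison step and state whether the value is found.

Binary search for 32 in [11, 14, 16, 18, 20, 21, 25, 29, 31, 32, 39]:

lo=0, hi=10, mid=5, arr[mid]=21 -> 21 < 32, search right half
lo=6, hi=10, mid=8, arr[mid]=31 -> 31 < 32, search right half
lo=9, hi=10, mid=9, arr[mid]=32 -> Found target at index 9!

Binary search finds 32 at index 9 after 3 comparisons. The search repeatedly halves the search space by comparing with the middle element.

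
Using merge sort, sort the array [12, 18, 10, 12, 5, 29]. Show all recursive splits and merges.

Merge sort trace:

Split: [12, 18, 10, 12, 5, 29] -> [12, 18, 10] and [12, 5, 29]
  Split: [12, 18, 10] -> [12] and [18, 10]
    Split: [18, 10] -> [18] and [10]
    Merge: [18] + [10] -> [10, 18]
  Merge: [12] + [10, 18] -> [10, 12, 18]
  Split: [12, 5, 29] -> [12] and [5, 29]
    Split: [5, 29] -> [5] and [29]
    Merge: [5] + [29] -> [5, 29]
  Merge: [12] + [5, 29] -> [5, 12, 29]
Merge: [10, 12, 18] + [5, 12, 29] -> [5, 10, 12, 12, 18, 29]

Final sorted array: [5, 10, 12, 12, 18, 29]

The merge sort proceeds by recursively splitting the array and merging sorted halves.
After all merges, the sorted array is [5, 10, 12, 12, 18, 29].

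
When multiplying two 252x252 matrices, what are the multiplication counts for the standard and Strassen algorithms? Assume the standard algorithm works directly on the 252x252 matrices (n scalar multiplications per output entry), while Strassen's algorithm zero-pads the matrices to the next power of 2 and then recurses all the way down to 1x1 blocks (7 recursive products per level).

Matrix multiplication for 252x252 matrices:

Strassen's algorithm requires power-of-2 dimensions. Pad 252x252 to 256x256 (next power of 2).

Standard algorithm: 252^3 = 16003008 multiplications
Strassen's algorithm: 7^(log2(256)) = 7^8 = 5764801 multiplications
Savings: 16003008 - 5764801 = 10238207 multiplications

Standard: 16003008 multiplications (252^3). Strassen: 5764801 multiplications (7^8, after padding to 256x256). Strassen reduces 8 recursive multiplications to 7 at each level.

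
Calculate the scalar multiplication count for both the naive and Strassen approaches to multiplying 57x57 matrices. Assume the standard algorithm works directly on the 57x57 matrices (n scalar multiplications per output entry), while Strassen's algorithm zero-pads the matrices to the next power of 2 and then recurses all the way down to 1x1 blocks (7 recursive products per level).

Matrix multiplication for 57x57 matrices:

Strassen's algorithm requires power-of-2 dimensions. Pad 57x57 to 64x64 (next power of 2).

Standard algorithm: 57^3 = 185193 multiplications
Strassen's algorithm: 7^(log2(64)) = 7^6 = 117649 multiplications
Savings: 185193 - 117649 = 67544 multiplications

Standard: 185193 multiplications (57^3). Strassen: 117649 multiplications (7^6, after padding to 64x64). Strassen reduces 8 recursive multiplications to 7 at each level.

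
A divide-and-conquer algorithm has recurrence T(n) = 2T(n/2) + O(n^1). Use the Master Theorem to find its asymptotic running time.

Master Theorem for T(n) = 2T(n/2) + O(n^1):

a = 2, b = 2, c = 1
log_b(a) = log_2(2) = 1.0000

Case 2: c = 1 = log_2(2) = 1.0000
T(n) = O(n^1 log n) = O(n log n)

For T(n) = 2T(n/2) + O(n^1): log_2(2) = 1.0000. This is Case 2 of the Master Theorem (c = log_b(a), equal work at all levels), giving O(n log n).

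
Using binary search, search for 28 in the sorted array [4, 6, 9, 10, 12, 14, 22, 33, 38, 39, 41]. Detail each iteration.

Binary search for 28 in [4, 6, 9, 10, 12, 14, 22, 33, 38, 39, 41]:

lo=0, hi=10, mid=5, arr[mid]=14 -> 14 < 28, search right half
lo=6, hi=10, mid=8, arr[mid]=38 -> 38 > 28, search left half
lo=6, hi=7, mid=6, arr[mid]=22 -> 22 < 28, search right half
lo=7, hi=7, mid=7, arr[mid]=33 -> 33 > 28, search left half
lo=7 > hi=6, target 28 not found

Binary search determines that 28 is not in the array after 4 comparisons. The search space was exhausted without finding the target.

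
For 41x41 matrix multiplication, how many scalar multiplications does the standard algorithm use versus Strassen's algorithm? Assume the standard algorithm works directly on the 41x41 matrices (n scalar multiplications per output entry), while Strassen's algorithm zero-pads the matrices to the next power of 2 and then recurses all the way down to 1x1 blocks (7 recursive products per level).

Matrix multiplication for 41x41 matrices:

Strassen's algorithm requires power-of-2 dimensions. Pad 41x41 to 64x64 (next power of 2).

Standard algorithm: 41^3 = 68921 multiplications
Strassen's algorithm: 7^(log2(64)) = 7^6 = 117649 multiplications
Difference: 68921 - 117649 = -48728 (Strassen uses MORE here due to padding overhead — for small or just-over-power-of-2 n, padding can outweigh the per-level savings)

Standard: 68921 multiplications (41^3). Strassen: 117649 multiplications (7^6, after padding to 64x64). Strassen reduces 8 recursive multiplications to 7 at each level.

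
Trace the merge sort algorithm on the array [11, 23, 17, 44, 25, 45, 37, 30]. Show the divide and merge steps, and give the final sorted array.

Merge sort trace:

Split: [11, 23, 17, 44, 25, 45, 37, 30] -> [11, 23, 17, 44] and [25, 45, 37, 30]
  Split: [11, 23, 17, 44] -> [11, 23] and [17, 44]
    Split: [11, 23] -> [11] and [23]
    Merge: [11] + [23] -> [11, 23]
    Split: [17, 44] -> [17] and [44]
    Merge: [17] + [44] -> [17, 44]
  Merge: [11, 23] + [17, 44] -> [11, 17, 23, 44]
  Split: [25, 45, 37, 30] -> [25, 45] and [37, 30]
    Split: [25, 45] -> [25] and [45]
    Merge: [25] + [45] -> [25, 45]
    Split: [37, 30] -> [37] and [30]
    Merge: [37] + [30] -> [30, 37]
  Merge: [25, 45] + [30, 37] -> [25, 30, 37, 45]
Merge: [11, 17, 23, 44] + [25, 30, 37, 45] -> [11, 17, 23, 25, 30, 37, 44, 45]

Final sorted array: [11, 17, 23, 25, 30, 37, 44, 45]

The merge sort proceeds by recursively splitting the array and merging sorted halves.
After all merges, the sorted array is [11, 17, 23, 25, 30, 37, 44, 45].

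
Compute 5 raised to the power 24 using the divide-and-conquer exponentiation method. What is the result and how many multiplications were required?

Computing 5^24 by squaring (build up from 5^1; each line after the first costs one multiplication):

5^1 = 5
5^2 = (5^1)^2 = 5^2 = 25
5^3 = 5 * 5^2 = 5 * 25 = 125
5^6 = (5^3)^2 = 125^2 = 15625
5^12 = (5^6)^2 = 15625^2 = 244140625
5^24 = (5^12)^2 = 244140625^2 = 59604644775390625

Result: 59604644775390625
Multiplications needed: 5 (5 lines after 5^1)

5^24 = 59604644775390625. Using exponentiation by squaring, this requires 5 multiplications. The key idea: if the exponent is even, square the half-power; if odd, multiply by the base once.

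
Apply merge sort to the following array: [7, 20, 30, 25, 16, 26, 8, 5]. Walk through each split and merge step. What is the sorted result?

Merge sort trace:

Split: [7, 20, 30, 25, 16, 26, 8, 5] -> [7, 20, 30, 25] and [16, 26, 8, 5]
  Split: [7, 20, 30, 25] -> [7, 20] and [30, 25]
    Split: [7, 20] -> [7] and [20]
    Merge: [7] + [20] -> [7, 20]
    Split: [30, 25] -> [30] and [25]
    Merge: [30] + [25] -> [25, 30]
  Merge: [7, 20] + [25, 30] -> [7, 20, 25, 30]
  Split: [16, 26, 8, 5] -> [16, 26] and [8, 5]
    Split: [16, 26] -> [16] and [26]
    Merge: [16] + [26] -> [16, 26]
    Split: [8, 5] -> [8] and [5]
    Merge: [8] + [5] -> [5, 8]
  Merge: [16, 26] + [5, 8] -> [5, 8, 16, 26]
Merge: [7, 20, 25, 30] + [5, 8, 16, 26] -> [5, 7, 8, 16, 20, 25, 26, 30]

Final sorted array: [5, 7, 8, 16, 20, 25, 26, 30]

The merge sort proceeds by recursively splitting the array and merging sorted halves.
After all merges, the sorted array is [5, 7, 8, 16, 20, 25, 26, 30].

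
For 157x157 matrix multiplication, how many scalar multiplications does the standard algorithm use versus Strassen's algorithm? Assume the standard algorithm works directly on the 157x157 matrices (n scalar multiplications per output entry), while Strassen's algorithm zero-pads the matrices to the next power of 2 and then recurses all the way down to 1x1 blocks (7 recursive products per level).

Matrix multiplication for 157x157 matrices:

Strassen's algorithm requires power-of-2 dimensions. Pad 157x157 to 256x256 (next power of 2).

Standard algorithm: 157^3 = 3869893 multiplications
Strassen's algorithm: 7^(log2(256)) = 7^8 = 5764801 multiplications
Difference: 3869893 - 5764801 = -1894908 (Strassen uses MORE here due to padding overhead — for small or just-over-power-of-2 n, padding can outweigh the per-level savings)

Standard: 3869893 multiplications (157^3). Strassen: 5764801 multiplications (7^8, after padding to 256x256). Strassen reduces 8 recursive multiplications to 7 at each level.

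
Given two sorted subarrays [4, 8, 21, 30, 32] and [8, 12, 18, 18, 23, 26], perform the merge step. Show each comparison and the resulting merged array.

Merging process:

Compare 4 vs 8: take 4 from left. Merged: [4]
Compare 8 vs 8: take 8 from left. Merged: [4, 8]
Compare 21 vs 8: take 8 from right. Merged: [4, 8, 8]
Compare 21 vs 12: take 12 from right. Merged: [4, 8, 8, 12]
Compare 21 vs 18: take 18 from right. Merged: [4, 8, 8, 12, 18]
Compare 21 vs 18: take 18 from right. Merged: [4, 8, 8, 12, 18, 18]
Compare 21 vs 23: take 21 from left. Merged: [4, 8, 8, 12, 18, 18, 21]
Compare 30 vs 23: take 23 from right. Merged: [4, 8, 8, 12, 18, 18, 21, 23]
Compare 30 vs 26: take 26 from right. Merged: [4, 8, 8, 12, 18, 18, 21, 23, 26]
Append remaining from left: [30, 32]. Merged: [4, 8, 8, 12, 18, 18, 21, 23, 26, 30, 32]

Final merged array: [4, 8, 8, 12, 18, 18, 21, 23, 26, 30, 32]
Total comparisons: 9

The merged array is [4, 8, 8, 12, 18, 18, 21, 23, 26, 30, 32], requiring 9 comparisons. The merge step runs in O(n) time where n is the total number of elements.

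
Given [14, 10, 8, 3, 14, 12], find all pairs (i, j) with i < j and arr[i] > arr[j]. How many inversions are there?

Finding inversions in [14, 10, 8, 3, 14, 12]:

(0, 1): arr[0]=14 > arr[1]=10
(0, 2): arr[0]=14 > arr[2]=8
(0, 3): arr[0]=14 > arr[3]=3
(0, 5): arr[0]=14 > arr[5]=12
(1, 2): arr[1]=10 > arr[2]=8
(1, 3): arr[1]=10 > arr[3]=3
(2, 3): arr[2]=8 > arr[3]=3
(4, 5): arr[4]=14 > arr[5]=12

Total inversions: 8

The array has 8 inversion(s): (0,1), (0,2), (0,3), (0,5), (1,2), (1,3), (2,3), (4,5). Each pair (i,j) satisfies i < j and arr[i] > arr[j].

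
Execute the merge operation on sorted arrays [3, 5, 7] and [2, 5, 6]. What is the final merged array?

Merging process:

Compare 3 vs 2: take 2 from right. Merged: [2]
Compare 3 vs 5: take 3 from left. Merged: [2, 3]
Compare 5 vs 5: take 5 from left. Merged: [2, 3, 5]
Compare 7 vs 5: take 5 from right. Merged: [2, 3, 5, 5]
Compare 7 vs 6: take 6 from right. Merged: [2, 3, 5, 5, 6]
Append remaining from left: [7]. Merged: [2, 3, 5, 5, 6, 7]

Final merged array: [2, 3, 5, 5, 6, 7]
Total comparisons: 5

The merged array is [2, 3, 5, 5, 6, 7], requiring 5 comparisons. The merge step runs in O(n) time where n is the total number of elements.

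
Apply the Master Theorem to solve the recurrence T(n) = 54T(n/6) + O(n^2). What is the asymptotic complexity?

Master Theorem for T(n) = 54T(n/6) + O(n^2):

a = 54, b = 6, c = 2
log_b(a) = log_6(54) = 2.2263

Case 1: c = 2 < log_6(54) = 2.2263
T(n) = O(n^(log_6 54))

For T(n) = 54T(n/6) + O(n^2): log_6(54) = 2.2263. This is Case 1 of the Master Theorem (c < log_b(a), work dominated by leaves), giving O(n^(log_6 54)).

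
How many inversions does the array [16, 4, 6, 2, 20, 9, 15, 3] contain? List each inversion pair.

Finding inversions in [16, 4, 6, 2, 20, 9, 15, 3]:

(0, 1): arr[0]=16 > arr[1]=4
(0, 2): arr[0]=16 > arr[2]=6
(0, 3): arr[0]=16 > arr[3]=2
(0, 5): arr[0]=16 > arr[5]=9
(0, 6): arr[0]=16 > arr[6]=15
(0, 7): arr[0]=16 > arr[7]=3
(1, 3): arr[1]=4 > arr[3]=2
(1, 7): arr[1]=4 > arr[7]=3
(2, 3): arr[2]=6 > arr[3]=2
(2, 7): arr[2]=6 > arr[7]=3
(4, 5): arr[4]=20 > arr[5]=9
(4, 6): arr[4]=20 > arr[6]=15
(4, 7): arr[4]=20 > arr[7]=3
(5, 7): arr[5]=9 > arr[7]=3
(6, 7): arr[6]=15 > arr[7]=3

Total inversions: 15

The array has 15 inversion(s): (0,1), (0,2), (0,3), (0,5), (0,6), (0,7), (1,3), (1,7), (2,3), (2,7), (4,5), (4,6), (4,7), (5,7), (6,7). Each pair (i,j) satisfies i < j and arr[i] > arr[j].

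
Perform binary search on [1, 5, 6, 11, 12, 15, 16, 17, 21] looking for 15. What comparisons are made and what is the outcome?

Binary search for 15 in [1, 5, 6, 11, 12, 15, 16, 17, 21]:

lo=0, hi=8, mid=4, arr[mid]=12 -> 12 < 15, search right half
lo=5, hi=8, mid=6, arr[mid]=16 -> 16 > 15, search left half
lo=5, hi=5, mid=5, arr[mid]=15 -> Found target at index 5!

Binary search finds 15 at index 5 after 3 comparisons. The search repeatedly halves the search space by comparing with the middle element.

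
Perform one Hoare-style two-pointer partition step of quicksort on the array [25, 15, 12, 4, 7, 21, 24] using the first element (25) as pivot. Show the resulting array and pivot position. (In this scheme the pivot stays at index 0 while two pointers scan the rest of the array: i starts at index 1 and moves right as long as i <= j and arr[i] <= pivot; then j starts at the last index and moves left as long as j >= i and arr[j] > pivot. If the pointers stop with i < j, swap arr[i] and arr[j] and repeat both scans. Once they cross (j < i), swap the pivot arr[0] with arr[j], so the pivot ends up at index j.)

Hoare-style two-pointer partition with pivot = 25:

Initial array: [25, 15, 12, 4, 7, 21, 24]

Pointers start at i = 1, j = 6.
i ends at 7, j ends at 6: the pointers have crossed (j < i), so scanning stops.

Swap pivot arr[0] with arr[6] to place pivot at position 6: [24, 15, 12, 4, 7, 21, 25]
Pivot position: 6

After partitioning with pivot 25, the array becomes [24, 15, 12, 4, 7, 21, 25]. The pivot is placed at index 6. All elements to the left of the pivot are <= 25, and all elements to the right are > 25.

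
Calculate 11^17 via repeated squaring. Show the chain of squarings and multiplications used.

Computing 11^17 by squaring (build up from 11^1; each line after the first costs one multiplication):

11^1 = 11
11^2 = (11^1)^2 = 11^2 = 121
11^4 = (11^2)^2 = 121^2 = 14641
11^8 = (11^4)^2 = 14641^2 = 214358881
11^16 = (11^8)^2 = 214358881^2 = 45949729863572161
11^17 = 11 * 11^16 = 11 * 45949729863572161 = 505447028499293771

Result: 505447028499293771
Multiplications needed: 5 (5 lines after 11^1)

11^17 = 505447028499293771. Using exponentiation by squaring, this requires 5 multiplications. The key idea: if the exponent is even, square the half-power; if odd, multiply by the base once.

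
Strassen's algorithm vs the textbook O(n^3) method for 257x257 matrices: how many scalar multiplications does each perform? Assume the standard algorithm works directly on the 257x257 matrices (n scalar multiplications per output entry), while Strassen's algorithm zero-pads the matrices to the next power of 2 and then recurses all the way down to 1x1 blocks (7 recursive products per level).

Matrix multiplication for 257x257 matrices:

Strassen's algorithm requires power-of-2 dimensions. Pad 257x257 to 512x512 (next power of 2).

Standard algorithm: 257^3 = 16974593 multiplications
Strassen's algorithm: 7^(log2(512)) = 7^9 = 40353607 multiplications
Difference: 16974593 - 40353607 = -23379014 (Strassen uses MORE here due to padding overhead — for small or just-over-power-of-2 n, padding can outweigh the per-level savings)

Standard: 16974593 multiplications (257^3). Strassen: 40353607 multiplications (7^9, after padding to 512x512). Strassen reduces 8 recursive multiplications to 7 at each level.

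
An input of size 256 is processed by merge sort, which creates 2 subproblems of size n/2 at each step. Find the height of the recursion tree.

For divide and conquer with division factor 2:

Problem sizes at each level:
Level 0: 256
Level 1: 128
Level 2: 64
Level 3: 32
Level 4: 16
Level 5: 8
Level 6: 4
Level 7: 2
Level 8: 1

The root is level 0 and the size-1 base case is level 8 (the tree spans levels 0 through 8, i.e. 9 levels counting the root), so the depth is the number of divisions: log_2(256) = 8

The recursion tree depth is log_2(256) = 8. At each level, the problem size is divided by 2, so it takes 8 divisions to reduce to a base case of size 1. The algorithm makes 2 recursive calls at each level.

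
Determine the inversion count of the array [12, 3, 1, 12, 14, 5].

Finding inversions in [12, 3, 1, 12, 14, 5]:

(0, 1): arr[0]=12 > arr[1]=3
(0, 2): arr[0]=12 > arr[2]=1
(0, 5): arr[0]=12 > arr[5]=5
(1, 2): arr[1]=3 > arr[2]=1
(3, 5): arr[3]=12 > arr[5]=5
(4, 5): arr[4]=14 > arr[5]=5

Total inversions: 6

The array has 6 inversion(s): (0,1), (0,2), (0,5), (1,2), (3,5), (4,5). Each pair (i,j) satisfies i < j and arr[i] > arr[j].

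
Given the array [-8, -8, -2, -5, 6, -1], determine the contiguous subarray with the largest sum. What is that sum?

Using Kadane's algorithm on [-8, -8, -2, -5, 6, -1]:

Scanning through the array:
Position 1 (value -8): max_ending_here = -8, max_so_far = -8
Position 2 (value -2): max_ending_here = -2, max_so_far = -2
Position 3 (value -5): max_ending_here = -5, max_so_far = -2
Position 4 (value 6): max_ending_here = 6, max_so_far = 6
Position 5 (value -1): max_ending_here = 5, max_so_far = 6

Maximum subarray: [6]
Maximum sum: 6

The maximum subarray is [6] with sum 6. This subarray runs from index 4 to index 4.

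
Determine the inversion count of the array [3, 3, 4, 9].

Finding inversions in [3, 3, 4, 9]:


Total inversions: 0

The array has 0 inversions. It is already sorted.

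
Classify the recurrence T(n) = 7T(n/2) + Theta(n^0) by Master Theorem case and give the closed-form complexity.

Master Theorem for T(n) = 7T(n/2) + O(n^0):

a = 7, b = 2, c = 0
log_b(a) = log_2(7) = 2.8074

Case 1: c = 0 < log_2(7) = 2.8074
T(n) = O(n^(log_2 7))

For T(n) = 7T(n/2) + O(n^0): log_2(7) = 2.8074. This is Case 1 of the Master Theorem (c < log_b(a), work dominated by leaves), giving O(n^(log_2 7)).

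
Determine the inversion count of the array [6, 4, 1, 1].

Finding inversions in [6, 4, 1, 1]:

(0, 1): arr[0]=6 > arr[1]=4
(0, 2): arr[0]=6 > arr[2]=1
(0, 3): arr[0]=6 > arr[3]=1
(1, 2): arr[1]=4 > arr[2]=1
(1, 3): arr[1]=4 > arr[3]=1

Total inversions: 5

The array has 5 inversion(s): (0,1), (0,2), (0,3), (1,2), (1,3). Each pair (i,j) satisfies i < j and arr[i] > arr[j].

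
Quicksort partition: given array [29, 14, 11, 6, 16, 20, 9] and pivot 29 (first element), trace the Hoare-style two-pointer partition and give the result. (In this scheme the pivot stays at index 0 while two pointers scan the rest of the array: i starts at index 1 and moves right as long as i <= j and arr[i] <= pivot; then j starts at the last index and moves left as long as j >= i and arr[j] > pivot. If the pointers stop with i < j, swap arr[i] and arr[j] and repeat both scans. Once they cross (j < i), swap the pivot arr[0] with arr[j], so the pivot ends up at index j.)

Hoare-style two-pointer partition with pivot = 29:

Initial array: [29, 14, 11, 6, 16, 20, 9]

Pointers start at i = 1, j = 6.
i ends at 7, j ends at 6: the pointers have crossed (j < i), so scanning stops.

Swap pivot arr[0] with arr[6] to place pivot at position 6: [9, 14, 11, 6, 16, 20, 29]
Pivot position: 6

After partitioning with pivot 29, the array becomes [9, 14, 11, 6, 16, 20, 29]. The pivot is placed at index 6. All elements to the left of the pivot are <= 29, and all elements to the right are > 29.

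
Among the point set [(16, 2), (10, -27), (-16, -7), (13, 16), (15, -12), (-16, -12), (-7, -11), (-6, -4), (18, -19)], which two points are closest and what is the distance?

Computing all pairwise distances among 9 points:

d((16, 2), (10, -27)) = 29.6142
d((16, 2), (-16, -7)) = 33.2415
d((16, 2), (13, 16)) = 14.3178
d((16, 2), (15, -12)) = 14.0357
d((16, 2), (-16, -12)) = 34.9285
d((16, 2), (-7, -11)) = 26.4197
d((16, 2), (-6, -4)) = 22.8035
d((16, 2), (18, -19)) = 21.095
d((10, -27), (-16, -7)) = 32.8024
d((10, -27), (13, 16)) = 43.1045
d((10, -27), (15, -12)) = 15.8114
d((10, -27), (-16, -12)) = 30.0167
d((10, -27), (-7, -11)) = 23.3452
d((10, -27), (-6, -4)) = 28.0179
d((10, -27), (18, -19)) = 11.3137
d((-16, -7), (13, 16)) = 37.0135
d((-16, -7), (15, -12)) = 31.4006
d((-16, -7), (-16, -12)) = 5.0 <-- minimum
d((-16, -7), (-7, -11)) = 9.8489
d((-16, -7), (-6, -4)) = 10.4403
d((-16, -7), (18, -19)) = 36.0555
d((13, 16), (15, -12)) = 28.0713
d((13, 16), (-16, -12)) = 40.3113
d((13, 16), (-7, -11)) = 33.6006
d((13, 16), (-6, -4)) = 27.5862
d((13, 16), (18, -19)) = 35.3553
d((15, -12), (-16, -12)) = 31.0
d((15, -12), (-7, -11)) = 22.0227
d((15, -12), (-6, -4)) = 22.4722
d((15, -12), (18, -19)) = 7.6158
d((-16, -12), (-7, -11)) = 9.0554
d((-16, -12), (-6, -4)) = 12.8062
d((-16, -12), (18, -19)) = 34.7131
d((-7, -11), (-6, -4)) = 7.0711
d((-7, -11), (18, -19)) = 26.2488
d((-6, -4), (18, -19)) = 28.3019

Closest pair: (-16, -7) and (-16, -12) with distance 5.0

The closest pair is (-16, -7) and (-16, -12) with Euclidean distance 5.0. For 9 points, brute-force pairwise comparison is shown above. For large n, the divide-and-conquer algorithm (sort by x, recurse on halves, check the dividing strip) achieves O(n log n).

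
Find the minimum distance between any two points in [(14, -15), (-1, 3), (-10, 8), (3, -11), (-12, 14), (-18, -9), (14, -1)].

Computing all pairwise distances among 7 points:

d((14, -15), (-1, 3)) = 23.4307
d((14, -15), (-10, 8)) = 33.2415
d((14, -15), (3, -11)) = 11.7047
d((14, -15), (-12, 14)) = 38.9487
d((14, -15), (-18, -9)) = 32.5576
d((14, -15), (14, -1)) = 14.0
d((-1, 3), (-10, 8)) = 10.2956
d((-1, 3), (3, -11)) = 14.5602
d((-1, 3), (-12, 14)) = 15.5563
d((-1, 3), (-18, -9)) = 20.8087
d((-1, 3), (14, -1)) = 15.5242
d((-10, 8), (3, -11)) = 23.0217
d((-10, 8), (-12, 14)) = 6.3246 <-- minimum
d((-10, 8), (-18, -9)) = 18.7883
d((-10, 8), (14, -1)) = 25.632
d((3, -11), (-12, 14)) = 29.1548
d((3, -11), (-18, -9)) = 21.095
d((3, -11), (14, -1)) = 14.8661
d((-12, 14), (-18, -9)) = 23.7697
d((-12, 14), (14, -1)) = 30.0167
d((-18, -9), (14, -1)) = 32.9848

Closest pair: (-10, 8) and (-12, 14) with distance 6.3246

The closest pair is (-10, 8) and (-12, 14) with Euclidean distance 6.3246. For 7 points, brute-force pairwise comparison is shown above. For large n, the divide-and-conquer algorithm (sort by x, recurse on halves, check the dividing strip) achieves O(n log n).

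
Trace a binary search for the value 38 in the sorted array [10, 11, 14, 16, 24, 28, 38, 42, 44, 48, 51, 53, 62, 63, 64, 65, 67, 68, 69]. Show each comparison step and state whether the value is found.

Binary search for 38 in [10, 11, 14, 16, 24, 28, 38, 42, 44, 48, 51, 53, 62, 63, 64, 65, 67, 68, 69]:

lo=0, hi=18, mid=9, arr[mid]=48 -> 48 > 38, search left half
lo=0, hi=8, mid=4, arr[mid]=24 -> 24 < 38, search right half
lo=5, hi=8, mid=6, arr[mid]=38 -> Found target at index 6!

Binary search finds 38 at index 6 after 3 comparisons. The search repeatedly halves the search space by comparing with the middle element.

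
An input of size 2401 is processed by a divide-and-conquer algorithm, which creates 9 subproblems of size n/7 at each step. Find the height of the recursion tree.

For divide and conquer with division factor 7:

Problem sizes at each level:
Level 0: 2401
Level 1: 343
Level 2: 49
Level 3: 7
Level 4: 1

The root is level 0 and the size-1 base case is level 4 (the tree spans levels 0 through 4, i.e. 5 levels counting the root), so the depth is the number of divisions: log_7(2401) = 4

The recursion tree depth is log_7(2401) = 4. At each level, the problem size is divided by 7, so it takes 4 divisions to reduce to a base case of size 1. The algorithm makes 9 recursive calls at each level.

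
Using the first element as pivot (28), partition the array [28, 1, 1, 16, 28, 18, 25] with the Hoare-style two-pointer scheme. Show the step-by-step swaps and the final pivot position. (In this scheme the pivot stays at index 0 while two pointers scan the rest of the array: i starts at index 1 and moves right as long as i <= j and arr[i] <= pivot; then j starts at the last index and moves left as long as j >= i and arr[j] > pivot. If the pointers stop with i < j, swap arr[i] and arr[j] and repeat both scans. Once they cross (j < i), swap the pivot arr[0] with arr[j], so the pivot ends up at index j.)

Hoare-style two-pointer partition with pivot = 28:

Initial array: [28, 1, 1, 16, 28, 18, 25]

Pointers start at i = 1, j = 6.
i ends at 7, j ends at 6: the pointers have crossed (j < i), so scanning stops.

Swap pivot arr[0] with arr[6] to place pivot at position 6: [25, 1, 1, 16, 28, 18, 28]
Pivot position: 6

After partitioning with pivot 28, the array becomes [25, 1, 1, 16, 28, 18, 28]. The pivot is placed at index 6. All elements to the left of the pivot are <= 28, and all elements to the right are > 28.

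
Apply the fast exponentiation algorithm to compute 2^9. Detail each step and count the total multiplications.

Computing 2^9 by squaring (build up from 2^1; each line after the first costs one multiplication):

2^1 = 2
2^2 = (2^1)^2 = 2^2 = 4
2^4 = (2^2)^2 = 4^2 = 16
2^8 = (2^4)^2 = 16^2 = 256
2^9 = 2 * 2^8 = 2 * 256 = 512

Result: 512
Multiplications needed: 4 (4 lines after 2^1)

2^9 = 512. Using exponentiation by squaring, this requires 4 multiplications. The key idea: if the exponent is even, square the half-power; if odd, multiply by the base once.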